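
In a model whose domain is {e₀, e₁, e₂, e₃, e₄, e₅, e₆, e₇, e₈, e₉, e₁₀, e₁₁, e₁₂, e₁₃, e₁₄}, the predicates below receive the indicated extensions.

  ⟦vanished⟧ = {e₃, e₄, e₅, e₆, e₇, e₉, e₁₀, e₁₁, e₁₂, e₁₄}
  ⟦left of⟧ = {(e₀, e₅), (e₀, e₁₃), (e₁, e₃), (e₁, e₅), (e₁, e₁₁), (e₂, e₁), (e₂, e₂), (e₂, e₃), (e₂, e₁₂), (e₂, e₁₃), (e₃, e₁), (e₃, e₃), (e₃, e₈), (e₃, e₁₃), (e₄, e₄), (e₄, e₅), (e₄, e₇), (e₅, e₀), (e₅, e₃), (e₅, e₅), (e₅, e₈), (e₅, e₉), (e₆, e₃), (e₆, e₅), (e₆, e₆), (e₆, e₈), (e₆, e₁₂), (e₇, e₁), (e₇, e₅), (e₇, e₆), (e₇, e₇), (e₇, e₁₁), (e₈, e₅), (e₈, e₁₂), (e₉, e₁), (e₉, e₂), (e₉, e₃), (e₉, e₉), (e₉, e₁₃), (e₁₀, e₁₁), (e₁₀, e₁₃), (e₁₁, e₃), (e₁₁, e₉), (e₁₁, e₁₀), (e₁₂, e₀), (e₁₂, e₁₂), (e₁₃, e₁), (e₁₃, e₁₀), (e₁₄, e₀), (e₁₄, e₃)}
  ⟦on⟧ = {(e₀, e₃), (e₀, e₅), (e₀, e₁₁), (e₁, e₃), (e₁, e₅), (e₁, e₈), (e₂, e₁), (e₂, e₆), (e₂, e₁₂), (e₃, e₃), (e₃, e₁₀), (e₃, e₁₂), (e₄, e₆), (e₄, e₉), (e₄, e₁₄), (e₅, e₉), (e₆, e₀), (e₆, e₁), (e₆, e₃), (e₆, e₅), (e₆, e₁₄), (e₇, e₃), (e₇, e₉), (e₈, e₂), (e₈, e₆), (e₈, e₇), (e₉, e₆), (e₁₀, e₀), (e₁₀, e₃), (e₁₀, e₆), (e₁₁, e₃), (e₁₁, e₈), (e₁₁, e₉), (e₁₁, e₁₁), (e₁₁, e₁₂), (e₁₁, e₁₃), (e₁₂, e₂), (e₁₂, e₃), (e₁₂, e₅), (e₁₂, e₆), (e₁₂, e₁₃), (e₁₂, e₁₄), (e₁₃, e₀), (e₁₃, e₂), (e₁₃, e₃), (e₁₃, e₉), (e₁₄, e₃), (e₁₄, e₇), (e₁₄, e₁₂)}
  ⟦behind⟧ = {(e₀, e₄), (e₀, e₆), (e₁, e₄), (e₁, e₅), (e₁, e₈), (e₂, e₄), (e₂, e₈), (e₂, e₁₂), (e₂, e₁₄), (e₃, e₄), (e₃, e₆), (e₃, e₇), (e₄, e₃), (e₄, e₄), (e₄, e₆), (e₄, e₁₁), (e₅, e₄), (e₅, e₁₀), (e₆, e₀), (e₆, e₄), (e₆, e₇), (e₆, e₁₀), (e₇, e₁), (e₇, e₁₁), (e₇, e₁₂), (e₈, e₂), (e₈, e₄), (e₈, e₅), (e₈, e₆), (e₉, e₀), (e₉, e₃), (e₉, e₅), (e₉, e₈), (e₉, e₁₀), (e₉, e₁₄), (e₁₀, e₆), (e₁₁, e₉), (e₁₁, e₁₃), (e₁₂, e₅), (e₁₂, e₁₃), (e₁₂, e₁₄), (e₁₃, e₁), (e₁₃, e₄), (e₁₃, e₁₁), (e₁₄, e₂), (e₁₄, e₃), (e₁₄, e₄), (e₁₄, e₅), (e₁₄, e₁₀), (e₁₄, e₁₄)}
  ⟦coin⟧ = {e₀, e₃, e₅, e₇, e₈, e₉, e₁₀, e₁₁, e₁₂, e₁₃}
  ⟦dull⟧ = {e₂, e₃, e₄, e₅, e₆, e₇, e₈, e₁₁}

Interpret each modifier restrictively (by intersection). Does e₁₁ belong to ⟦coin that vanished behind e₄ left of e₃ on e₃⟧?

no

⟦that vanished⟧ = ⟦vanished⟧ = {e₃, e₄, e₅, e₆, e₇, e₉, e₁₀, e₁₁, e₁₂, e₁₄}
⟦behind e₄⟧ = {x : ⟨x, e₄⟩ ∈ ⟦behind⟧} = {e₀, e₁, e₂, e₃, e₄, e₅, e₆, e₈, e₁₃, e₁₄}
⟦left of e₃⟧ = {x : ⟨x, e₃⟩ ∈ ⟦left of⟧} = {e₁, e₂, e₃, e₅, e₆, e₉, e₁₁, e₁₄}
⟦on e₃⟧ = {x : ⟨x, e₃⟩ ∈ ⟦on⟧} = {e₀, e₁, e₃, e₆, e₇, e₁₀, e₁₁, e₁₂, e₁₃, e₁₄}
⟦coin⟧ = {e₀, e₃, e₅, e₇, e₈, e₉, e₁₀, e₁₁, e₁₂, e₁₃}
… ∩ ⟦that vanished⟧ = {e₀, e₃, e₅, e₇, e₈, e₉, e₁₀, e₁₁, e₁₂, e₁₃} ∩ {e₃, e₄, e₅, e₆, e₇, e₉, e₁₀, e₁₁, e₁₂, e₁₄} = {e₃, e₅, e₇, e₉, e₁₀, e₁₁, e₁₂}
… ∩ ⟦behind e₄⟧ = {e₃, e₅, e₇, e₉, e₁₀, e₁₁, e₁₂} ∩ {e₀, e₁, e₂, e₃, e₄, e₅, e₆, e₈, e₁₃, e₁₄} = {e₃, e₅}
… ∩ ⟦left of e₃⟧ = {e₃, e₅} ∩ {e₁, e₂, e₃, e₅, e₆, e₉, e₁₁, e₁₄} = {e₃, e₅}
… ∩ ⟦on e₃⟧ = {e₃, e₅} ∩ {e₀, e₁, e₃, e₆, e₇, e₁₀, e₁₁, e₁₂, e₁₃, e₁₄} = {e₃}
⟦coin that vanished behind e₄ left of e₃ on e₃⟧ = {e₃}; e₁₁ ∉ this set.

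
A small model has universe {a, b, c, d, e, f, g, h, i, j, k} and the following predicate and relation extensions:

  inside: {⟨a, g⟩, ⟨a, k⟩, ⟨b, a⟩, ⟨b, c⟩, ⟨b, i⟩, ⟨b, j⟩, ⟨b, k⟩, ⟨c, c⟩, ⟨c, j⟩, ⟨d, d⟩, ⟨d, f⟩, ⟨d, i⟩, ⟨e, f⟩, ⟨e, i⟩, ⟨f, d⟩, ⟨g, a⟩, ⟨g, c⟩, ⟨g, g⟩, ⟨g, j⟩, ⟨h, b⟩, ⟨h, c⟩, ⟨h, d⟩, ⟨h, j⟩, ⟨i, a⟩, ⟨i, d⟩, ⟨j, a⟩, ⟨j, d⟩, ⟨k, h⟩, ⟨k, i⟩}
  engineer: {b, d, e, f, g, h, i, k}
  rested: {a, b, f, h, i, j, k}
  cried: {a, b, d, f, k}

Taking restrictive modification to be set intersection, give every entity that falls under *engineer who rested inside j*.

{b, h}

⟦who rested⟧ = ⟦rested⟧ = {a, b, f, h, i, j, k}
⟦inside j⟧ = {x : ⟨x, j⟩ ∈ ⟦inside⟧} = {b, c, g, h}
⟦engineer⟧ = {b, d, e, f, g, h, i, k}
… ∩ ⟦who rested⟧ = {b, d, e, f, g, h, i, k} ∩ {a, b, f, h, i, j, k} = {b, f, h, i, k}
… ∩ ⟦inside j⟧ = {b, f, h, i, k} ∩ {b, c, g, h} = {b, h}
So ⟦engineer who rested inside j⟧ = {b, h}.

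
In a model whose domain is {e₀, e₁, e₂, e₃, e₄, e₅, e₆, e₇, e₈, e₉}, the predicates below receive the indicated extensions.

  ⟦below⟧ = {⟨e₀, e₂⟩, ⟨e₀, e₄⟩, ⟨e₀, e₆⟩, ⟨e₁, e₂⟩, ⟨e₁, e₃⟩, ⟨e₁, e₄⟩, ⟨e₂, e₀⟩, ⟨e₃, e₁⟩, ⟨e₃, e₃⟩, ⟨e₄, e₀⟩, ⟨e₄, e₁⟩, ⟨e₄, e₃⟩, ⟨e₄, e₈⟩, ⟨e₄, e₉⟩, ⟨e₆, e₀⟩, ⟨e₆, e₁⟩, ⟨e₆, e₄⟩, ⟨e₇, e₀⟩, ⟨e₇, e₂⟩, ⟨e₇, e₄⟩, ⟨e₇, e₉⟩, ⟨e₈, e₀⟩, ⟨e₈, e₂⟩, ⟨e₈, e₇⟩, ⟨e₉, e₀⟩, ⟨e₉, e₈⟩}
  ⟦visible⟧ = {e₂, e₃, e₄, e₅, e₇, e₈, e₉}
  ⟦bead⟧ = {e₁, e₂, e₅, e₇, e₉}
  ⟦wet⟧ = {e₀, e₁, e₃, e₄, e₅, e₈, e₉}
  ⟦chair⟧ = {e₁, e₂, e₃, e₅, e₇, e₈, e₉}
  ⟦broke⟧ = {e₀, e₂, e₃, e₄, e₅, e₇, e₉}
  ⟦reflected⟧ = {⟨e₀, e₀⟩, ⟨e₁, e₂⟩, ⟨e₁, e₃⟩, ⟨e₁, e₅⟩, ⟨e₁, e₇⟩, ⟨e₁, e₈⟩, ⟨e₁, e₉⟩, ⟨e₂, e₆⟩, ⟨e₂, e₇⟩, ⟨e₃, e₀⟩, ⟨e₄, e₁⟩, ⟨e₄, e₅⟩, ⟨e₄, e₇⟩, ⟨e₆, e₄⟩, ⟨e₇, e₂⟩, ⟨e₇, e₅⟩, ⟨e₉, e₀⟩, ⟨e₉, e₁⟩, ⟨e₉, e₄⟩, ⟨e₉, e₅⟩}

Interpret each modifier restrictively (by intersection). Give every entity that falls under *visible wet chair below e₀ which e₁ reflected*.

⟦below e₀⟧ = {x : ⟨x, e₀⟩ ∈ ⟦below⟧} = {e₂, e₄, e₆, e₇, e₈, e₉}
⟦which e₁ reflected⟧ = {x : ⟨e₁, x⟩ ∈ ⟦reflected⟧} = {e₂, e₃, e₅, e₇, e₈, e₉}
⟦chair⟧ = {e₁, e₂, e₃, e₅, e₇, e₈, e₉}
… ∩ ⟦below e₀⟧ = {e₁, e₂, e₃, e₅, e₇, e₈, e₉} ∩ {e₂, e₄, e₆, e₇, e₈, e₉} = {e₂, e₇, e₈, e₉}
… ∩ ⟦which e₁ reflected⟧ = {e₂, e₇, e₈, e₉} ∩ {e₂, e₃, e₅, e₇, e₈, e₉} = {e₂, e₇, e₈, e₉}
… ∩ ⟦visible⟧ = {e₂, e₇, e₈, e₉} ∩ {e₂, e₃, e₄, e₅, e₇, e₈, e₉} = {e₂, e₇, e₈, e₉}
… ∩ ⟦wet⟧ = {e₂, e₇, e₈, e₉} ∩ {e₀, e₁, e₃, e₄, e₅, e₈, e₉} = {e₈, e₉}
So ⟦visible wet chair below e₀ which e₁ reflected⟧ = {e₈, e₉}.

{e₈, e₉}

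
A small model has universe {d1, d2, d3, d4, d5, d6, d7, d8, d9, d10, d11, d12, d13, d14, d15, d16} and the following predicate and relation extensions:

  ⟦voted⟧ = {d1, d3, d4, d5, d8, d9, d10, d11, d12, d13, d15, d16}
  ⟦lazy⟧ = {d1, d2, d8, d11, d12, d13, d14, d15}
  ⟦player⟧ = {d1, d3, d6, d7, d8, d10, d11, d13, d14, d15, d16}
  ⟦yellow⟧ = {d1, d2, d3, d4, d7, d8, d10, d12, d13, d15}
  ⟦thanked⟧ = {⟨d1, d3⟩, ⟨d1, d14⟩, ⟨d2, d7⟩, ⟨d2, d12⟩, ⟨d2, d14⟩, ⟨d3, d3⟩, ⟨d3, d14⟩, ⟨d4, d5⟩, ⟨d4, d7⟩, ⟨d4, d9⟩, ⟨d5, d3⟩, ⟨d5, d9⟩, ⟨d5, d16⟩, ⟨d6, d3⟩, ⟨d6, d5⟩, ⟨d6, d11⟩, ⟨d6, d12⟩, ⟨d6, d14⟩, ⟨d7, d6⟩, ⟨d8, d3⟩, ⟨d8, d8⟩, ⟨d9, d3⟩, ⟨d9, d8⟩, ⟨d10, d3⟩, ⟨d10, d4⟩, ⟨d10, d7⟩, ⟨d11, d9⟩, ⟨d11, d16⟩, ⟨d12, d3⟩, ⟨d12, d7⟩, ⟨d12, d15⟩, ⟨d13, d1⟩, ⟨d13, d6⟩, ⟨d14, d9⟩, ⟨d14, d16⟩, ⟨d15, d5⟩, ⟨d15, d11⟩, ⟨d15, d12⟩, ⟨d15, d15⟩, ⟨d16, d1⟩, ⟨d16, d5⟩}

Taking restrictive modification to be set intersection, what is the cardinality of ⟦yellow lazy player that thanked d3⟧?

⟦that thanked d3⟧ = {x : ⟨x, d3⟩ ∈ ⟦thanked⟧} = {d1, d3, d5, d6, d8, d9, d10, d12}
⟦player⟧ = {d1, d3, d6, d7, d8, d10, d11, d13, d14, d15, d16}
… ∩ ⟦that thanked d3⟧ = {d1, d3, d6, d7, d8, d10, d11, d13, d14, d15, d16} ∩ {d1, d3, d5, d6, d8, d9, d10, d12} = {d1, d3, d6, d8, d10}
… ∩ ⟦yellow⟧ = {d1, d3, d6, d8, d10} ∩ {d1, d2, d3, d4, d7, d8, d10, d12, d13, d15} = {d1, d3, d8, d10}
… ∩ ⟦lazy⟧ = {d1, d3, d8, d10} ∩ {d1, d2, d8, d11, d12, d13, d14, d15} = {d1, d8}
⟦yellow lazy player that thanked d3⟧ = {d1, d8}, so the cardinality is 2.

2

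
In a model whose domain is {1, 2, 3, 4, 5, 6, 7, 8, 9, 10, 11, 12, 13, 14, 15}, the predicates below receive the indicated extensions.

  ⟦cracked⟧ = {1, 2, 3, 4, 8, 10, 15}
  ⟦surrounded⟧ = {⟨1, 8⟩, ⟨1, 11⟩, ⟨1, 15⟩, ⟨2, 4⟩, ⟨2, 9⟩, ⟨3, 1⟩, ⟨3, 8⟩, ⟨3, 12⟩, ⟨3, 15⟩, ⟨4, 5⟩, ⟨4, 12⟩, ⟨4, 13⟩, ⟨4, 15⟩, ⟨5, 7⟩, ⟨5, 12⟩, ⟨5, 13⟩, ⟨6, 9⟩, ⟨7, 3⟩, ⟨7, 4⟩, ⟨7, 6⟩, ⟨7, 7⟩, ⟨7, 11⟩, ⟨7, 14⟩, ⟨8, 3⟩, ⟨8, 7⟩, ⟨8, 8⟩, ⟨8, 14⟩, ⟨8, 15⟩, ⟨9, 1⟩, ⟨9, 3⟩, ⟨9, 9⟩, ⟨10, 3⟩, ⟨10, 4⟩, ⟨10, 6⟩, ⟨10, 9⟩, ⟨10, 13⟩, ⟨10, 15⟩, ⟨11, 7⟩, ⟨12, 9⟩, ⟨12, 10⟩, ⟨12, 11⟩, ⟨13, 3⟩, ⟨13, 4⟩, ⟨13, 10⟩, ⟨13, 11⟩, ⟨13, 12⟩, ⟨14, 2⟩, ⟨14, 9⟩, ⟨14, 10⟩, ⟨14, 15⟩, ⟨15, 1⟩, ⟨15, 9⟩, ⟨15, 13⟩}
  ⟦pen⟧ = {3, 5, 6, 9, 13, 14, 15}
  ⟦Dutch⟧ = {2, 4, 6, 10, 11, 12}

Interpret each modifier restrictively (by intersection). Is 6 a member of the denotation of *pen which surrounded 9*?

⟦which surrounded 9⟧ = {x : ⟨x, 9⟩ ∈ ⟦surrounded⟧} = {2, 6, 9, 10, 12, 14, 15}
⟦pen⟧ = {3, 5, 6, 9, 13, 14, 15}
… ∩ ⟦which surrounded 9⟧ = {3, 5, 6, 9, 13, 14, 15} ∩ {2, 6, 9, 10, 12, 14, 15} = {6, 9, 14, 15}
⟦pen which surrounded 9⟧ = {6, 9, 14, 15}; 6 ∈ this set.

yes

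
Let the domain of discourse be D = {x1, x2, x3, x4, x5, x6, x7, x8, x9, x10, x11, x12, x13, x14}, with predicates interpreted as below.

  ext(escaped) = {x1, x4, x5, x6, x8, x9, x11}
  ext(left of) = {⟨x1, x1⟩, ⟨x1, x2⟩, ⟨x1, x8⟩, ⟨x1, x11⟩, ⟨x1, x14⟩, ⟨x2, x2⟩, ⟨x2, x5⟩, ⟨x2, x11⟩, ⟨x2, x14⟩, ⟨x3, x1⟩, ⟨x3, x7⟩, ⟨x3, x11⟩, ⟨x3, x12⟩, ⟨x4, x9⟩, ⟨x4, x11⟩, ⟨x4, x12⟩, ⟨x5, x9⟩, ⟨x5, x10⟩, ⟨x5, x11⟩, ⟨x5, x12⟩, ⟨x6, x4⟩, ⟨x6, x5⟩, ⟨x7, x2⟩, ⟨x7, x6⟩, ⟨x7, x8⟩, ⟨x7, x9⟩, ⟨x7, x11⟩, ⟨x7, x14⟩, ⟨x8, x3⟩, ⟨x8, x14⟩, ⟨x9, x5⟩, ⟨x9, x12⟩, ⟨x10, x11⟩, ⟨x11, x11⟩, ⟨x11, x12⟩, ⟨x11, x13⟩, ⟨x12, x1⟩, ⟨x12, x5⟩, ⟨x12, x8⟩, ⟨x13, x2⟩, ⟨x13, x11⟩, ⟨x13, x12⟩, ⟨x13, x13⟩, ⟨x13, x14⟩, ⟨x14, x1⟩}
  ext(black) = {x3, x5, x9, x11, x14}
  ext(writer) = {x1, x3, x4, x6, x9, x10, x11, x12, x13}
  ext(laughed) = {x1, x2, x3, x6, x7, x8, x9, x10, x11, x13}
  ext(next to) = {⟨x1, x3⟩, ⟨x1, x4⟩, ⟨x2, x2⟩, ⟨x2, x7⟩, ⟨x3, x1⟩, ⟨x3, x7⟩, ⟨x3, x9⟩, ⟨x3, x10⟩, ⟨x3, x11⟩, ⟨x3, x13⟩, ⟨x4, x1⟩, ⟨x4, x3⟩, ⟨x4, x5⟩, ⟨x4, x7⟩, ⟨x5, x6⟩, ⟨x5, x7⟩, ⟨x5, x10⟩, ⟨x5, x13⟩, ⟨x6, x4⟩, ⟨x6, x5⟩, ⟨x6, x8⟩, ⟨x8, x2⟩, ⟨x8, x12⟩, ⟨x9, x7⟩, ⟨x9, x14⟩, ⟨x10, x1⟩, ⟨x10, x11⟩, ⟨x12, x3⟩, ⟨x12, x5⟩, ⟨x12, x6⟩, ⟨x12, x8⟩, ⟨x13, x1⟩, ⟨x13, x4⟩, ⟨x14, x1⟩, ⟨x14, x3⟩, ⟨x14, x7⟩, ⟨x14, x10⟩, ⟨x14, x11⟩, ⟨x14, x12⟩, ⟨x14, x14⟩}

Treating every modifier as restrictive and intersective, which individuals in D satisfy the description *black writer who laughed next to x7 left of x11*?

⟦who laughed⟧ = ⟦laughed⟧ = {x1, x2, x3, x6, x7, x8, x9, x10, x11, x13}
⟦next to x7⟧ = {x : ⟨x, x7⟩ ∈ ⟦next to⟧} = {x2, x3, x4, x5, x9, x14}
⟦left of x11⟧ = {x : ⟨x, x11⟩ ∈ ⟦left of⟧} = {x1, x2, x3, x4, x5, x7, x10, x11, x13}
⟦writer⟧ = {x1, x3, x4, x6, x9, x10, x11, x12, x13}
… ∩ ⟦who laughed⟧ = {x1, x3, x4, x6, x9, x10, x11, x12, x13} ∩ {x1, x2, x3, x6, x7, x8, x9, x10, x11, x13} = {x1, x3, x6, x9, x10, x11, x13}
… ∩ ⟦next to x7⟧ = {x1, x3, x6, x9, x10, x11, x13} ∩ {x2, x3, x4, x5, x9, x14} = {x3, x9}
… ∩ ⟦left of x11⟧ = {x3, x9} ∩ {x1, x2, x3, x4, x5, x7, x10, x11, x13} = {x3}
… ∩ ⟦black⟧ = {x3} ∩ {x3, x5, x9, x11, x14} = {x3}
So ⟦black writer who laughed next to x7 left of x11⟧ = {x3}.

{x3}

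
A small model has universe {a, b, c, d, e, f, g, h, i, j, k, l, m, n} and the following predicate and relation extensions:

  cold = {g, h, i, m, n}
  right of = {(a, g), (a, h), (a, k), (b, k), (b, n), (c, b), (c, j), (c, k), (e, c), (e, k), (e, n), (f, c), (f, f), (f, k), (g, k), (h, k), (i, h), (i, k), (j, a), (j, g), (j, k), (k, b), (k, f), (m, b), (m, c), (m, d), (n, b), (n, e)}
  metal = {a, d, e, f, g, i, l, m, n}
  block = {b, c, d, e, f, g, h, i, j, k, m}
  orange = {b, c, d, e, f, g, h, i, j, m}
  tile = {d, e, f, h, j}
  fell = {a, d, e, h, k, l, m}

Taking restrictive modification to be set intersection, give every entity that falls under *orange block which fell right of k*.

{e, h}

⟦which fell⟧ = ⟦fell⟧ = {a, d, e, h, k, l, m}
⟦right of k⟧ = {x : ⟨x, k⟩ ∈ ⟦right of⟧} = {a, b, c, e, f, g, h, i, j}
⟦block⟧ = {b, c, d, e, f, g, h, i, j, k, m}
… ∩ ⟦which fell⟧ = {b, c, d, e, f, g, h, i, j, k, m} ∩ {a, d, e, h, k, l, m} = {d, e, h, k, m}
… ∩ ⟦right of k⟧ = {d, e, h, k, m} ∩ {a, b, c, e, f, g, h, i, j} = {e, h}
… ∩ ⟦orange⟧ = {e, h} ∩ {b, c, d, e, f, g, h, i, j, m} = {e, h}
So ⟦orange block which fell right of k⟧ = {e, h}.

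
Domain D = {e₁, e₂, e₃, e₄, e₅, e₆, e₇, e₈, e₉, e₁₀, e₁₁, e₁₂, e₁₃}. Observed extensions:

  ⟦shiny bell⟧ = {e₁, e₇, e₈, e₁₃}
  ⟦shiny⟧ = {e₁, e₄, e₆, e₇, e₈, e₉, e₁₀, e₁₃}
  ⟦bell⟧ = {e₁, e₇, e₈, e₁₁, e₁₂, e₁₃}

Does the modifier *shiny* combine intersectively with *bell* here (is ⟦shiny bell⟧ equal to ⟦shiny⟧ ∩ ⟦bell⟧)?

yes

⟦shiny⟧ ∩ ⟦bell⟧ = {e₁, e₄, e₆, e₇, e₈, e₉, e₁₀, e₁₃} ∩ {e₁, e₇, e₈, e₁₁, e₁₂, e₁₃} = {e₁, e₇, e₈, e₁₃}
Observed ⟦shiny bell⟧ = {e₁, e₇, e₈, e₁₃}.
These coincide, so the modifier is intersective here.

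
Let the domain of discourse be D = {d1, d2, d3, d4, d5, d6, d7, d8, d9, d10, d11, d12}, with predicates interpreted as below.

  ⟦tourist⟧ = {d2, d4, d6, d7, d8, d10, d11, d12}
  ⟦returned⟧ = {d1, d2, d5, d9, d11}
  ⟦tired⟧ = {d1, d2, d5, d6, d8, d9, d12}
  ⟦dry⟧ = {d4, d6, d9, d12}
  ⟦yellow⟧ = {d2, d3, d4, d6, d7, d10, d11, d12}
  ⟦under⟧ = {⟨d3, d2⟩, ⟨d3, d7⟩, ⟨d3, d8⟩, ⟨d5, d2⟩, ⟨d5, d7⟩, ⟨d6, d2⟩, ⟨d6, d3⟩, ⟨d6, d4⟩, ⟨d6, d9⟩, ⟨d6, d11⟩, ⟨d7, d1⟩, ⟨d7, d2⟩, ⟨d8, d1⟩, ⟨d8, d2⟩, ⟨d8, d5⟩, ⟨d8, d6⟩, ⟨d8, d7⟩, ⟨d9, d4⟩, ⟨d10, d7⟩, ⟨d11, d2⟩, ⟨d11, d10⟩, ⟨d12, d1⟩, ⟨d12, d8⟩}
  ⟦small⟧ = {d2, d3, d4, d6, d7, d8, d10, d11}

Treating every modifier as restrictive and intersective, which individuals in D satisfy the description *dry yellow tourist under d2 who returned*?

⟦under d2⟧ = {x : ⟨x, d2⟩ ∈ ⟦under⟧} = {d3, d5, d6, d7, d8, d11}
⟦who returned⟧ = ⟦returned⟧ = {d1, d2, d5, d9, d11}
⟦tourist⟧ = {d2, d4, d6, d7, d8, d10, d11, d12}
… ∩ ⟦under d2⟧ = {d2, d4, d6, d7, d8, d10, d11, d12} ∩ {d3, d5, d6, d7, d8, d11} = {d6, d7, d8, d11}
… ∩ ⟦who returned⟧ = {d6, d7, d8, d11} ∩ {d1, d2, d5, d9, d11} = {d11}
… ∩ ⟦dry⟧ = {d11} ∩ {d4, d6, d9, d12} = ∅
… ∩ ⟦yellow⟧ = ∅ ∩ {d2, d3, d4, d6, d7, d10, d11, d12} = ∅
So ⟦dry yellow tourist under d2 who returned⟧ = ∅.

∅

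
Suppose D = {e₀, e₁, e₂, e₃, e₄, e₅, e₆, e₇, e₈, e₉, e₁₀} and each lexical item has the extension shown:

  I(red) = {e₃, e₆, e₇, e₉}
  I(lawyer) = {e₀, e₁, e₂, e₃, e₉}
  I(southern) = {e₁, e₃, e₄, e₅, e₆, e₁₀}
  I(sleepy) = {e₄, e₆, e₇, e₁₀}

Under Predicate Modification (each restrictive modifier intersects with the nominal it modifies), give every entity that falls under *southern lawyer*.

{e₁, e₃}

⟦lawyer⟧ = {e₀, e₁, e₂, e₃, e₉}
… ∩ ⟦southern⟧ = {e₀, e₁, e₂, e₃, e₉} ∩ {e₁, e₃, e₄, e₅, e₆, e₁₀} = {e₁, e₃}
So ⟦southern lawyer⟧ = {e₁, e₃}.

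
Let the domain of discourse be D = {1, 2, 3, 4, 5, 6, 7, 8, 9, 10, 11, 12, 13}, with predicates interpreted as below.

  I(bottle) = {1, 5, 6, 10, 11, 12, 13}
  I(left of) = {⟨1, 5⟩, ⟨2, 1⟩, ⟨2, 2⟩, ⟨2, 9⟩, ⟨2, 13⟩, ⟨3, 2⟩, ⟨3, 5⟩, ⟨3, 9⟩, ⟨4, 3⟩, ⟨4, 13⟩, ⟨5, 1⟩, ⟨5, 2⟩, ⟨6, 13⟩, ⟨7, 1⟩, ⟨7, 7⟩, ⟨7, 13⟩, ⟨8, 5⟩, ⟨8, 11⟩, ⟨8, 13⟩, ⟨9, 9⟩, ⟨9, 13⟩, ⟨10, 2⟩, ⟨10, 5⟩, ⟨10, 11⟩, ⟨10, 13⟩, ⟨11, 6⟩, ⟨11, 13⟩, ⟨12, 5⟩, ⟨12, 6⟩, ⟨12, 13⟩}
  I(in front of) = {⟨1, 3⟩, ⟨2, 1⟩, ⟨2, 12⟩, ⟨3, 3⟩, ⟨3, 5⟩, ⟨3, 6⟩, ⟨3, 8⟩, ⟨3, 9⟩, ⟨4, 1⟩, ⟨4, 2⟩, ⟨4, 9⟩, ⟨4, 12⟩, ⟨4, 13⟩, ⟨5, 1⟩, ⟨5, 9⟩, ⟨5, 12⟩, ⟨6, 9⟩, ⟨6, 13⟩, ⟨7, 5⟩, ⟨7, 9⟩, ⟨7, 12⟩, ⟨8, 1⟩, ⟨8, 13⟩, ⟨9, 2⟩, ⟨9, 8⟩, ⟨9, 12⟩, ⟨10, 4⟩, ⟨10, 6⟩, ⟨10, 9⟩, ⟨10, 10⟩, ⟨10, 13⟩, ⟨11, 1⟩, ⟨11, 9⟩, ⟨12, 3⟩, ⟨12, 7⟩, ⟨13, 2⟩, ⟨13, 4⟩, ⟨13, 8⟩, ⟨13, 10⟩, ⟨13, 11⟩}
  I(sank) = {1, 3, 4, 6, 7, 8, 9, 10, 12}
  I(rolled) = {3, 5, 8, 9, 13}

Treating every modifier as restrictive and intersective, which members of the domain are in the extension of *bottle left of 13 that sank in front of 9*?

⟦left of 13⟧ = {x : ⟨x, 13⟩ ∈ ⟦left of⟧} = {2, 4, 6, 7, 8, 9, 10, 11, 12}
⟦that sank⟧ = ⟦sank⟧ = {1, 3, 4, 6, 7, 8, 9, 10, 12}
⟦in front of 9⟧ = {x : ⟨x, 9⟩ ∈ ⟦in front of⟧} = {3, 4, 5, 6, 7, 10, 11}
⟦bottle⟧ = {1, 5, 6, 10, 11, 12, 13}
… ∩ ⟦left of 13⟧ = {1, 5, 6, 10, 11, 12, 13} ∩ {2, 4, 6, 7, 8, 9, 10, 11, 12} = {6, 10, 11, 12}
… ∩ ⟦that sank⟧ = {6, 10, 11, 12} ∩ {1, 3, 4, 6, 7, 8, 9, 10, 12} = {6, 10, 12}
… ∩ ⟦in front of 9⟧ = {6, 10, 12} ∩ {3, 4, 5, 6, 7, 10, 11} = {6, 10}
So ⟦bottle left of 13 that sank in front of 9⟧ = {6, 10}.

{6, 10}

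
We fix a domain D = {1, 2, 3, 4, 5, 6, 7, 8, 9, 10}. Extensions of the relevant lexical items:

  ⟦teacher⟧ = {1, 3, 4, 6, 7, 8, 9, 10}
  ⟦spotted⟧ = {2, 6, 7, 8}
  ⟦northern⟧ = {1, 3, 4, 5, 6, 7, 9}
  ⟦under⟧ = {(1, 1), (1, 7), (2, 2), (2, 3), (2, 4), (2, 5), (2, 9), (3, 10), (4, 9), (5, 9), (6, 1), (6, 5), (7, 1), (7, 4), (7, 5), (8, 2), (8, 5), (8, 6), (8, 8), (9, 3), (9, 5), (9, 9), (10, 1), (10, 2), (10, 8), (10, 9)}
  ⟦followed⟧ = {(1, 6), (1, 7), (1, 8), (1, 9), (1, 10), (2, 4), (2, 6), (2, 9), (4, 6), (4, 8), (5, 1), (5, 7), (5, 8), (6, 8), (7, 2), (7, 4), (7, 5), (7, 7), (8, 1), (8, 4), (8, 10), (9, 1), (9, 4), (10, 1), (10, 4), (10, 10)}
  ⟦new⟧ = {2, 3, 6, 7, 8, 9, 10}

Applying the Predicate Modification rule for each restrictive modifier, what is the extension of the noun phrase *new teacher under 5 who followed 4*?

⟦under 5⟧ = {x : ⟨x, 5⟩ ∈ ⟦under⟧} = {2, 6, 7, 8, 9}
⟦who followed 4⟧ = {x : ⟨x, 4⟩ ∈ ⟦followed⟧} = {2, 7, 8, 9, 10}
⟦teacher⟧ = {1, 3, 4, 6, 7, 8, 9, 10}
… ∩ ⟦under 5⟧ = {1, 3, 4, 6, 7, 8, 9, 10} ∩ {2, 6, 7, 8, 9} = {6, 7, 8, 9}
… ∩ ⟦who followed 4⟧ = {6, 7, 8, 9} ∩ {2, 7, 8, 9, 10} = {7, 8, 9}
… ∩ ⟦new⟧ = {7, 8, 9} ∩ {2, 3, 6, 7, 8, 9, 10} = {7, 8, 9}
So ⟦new teacher under 5 who followed 4⟧ = {7, 8, 9}.

{7, 8, 9}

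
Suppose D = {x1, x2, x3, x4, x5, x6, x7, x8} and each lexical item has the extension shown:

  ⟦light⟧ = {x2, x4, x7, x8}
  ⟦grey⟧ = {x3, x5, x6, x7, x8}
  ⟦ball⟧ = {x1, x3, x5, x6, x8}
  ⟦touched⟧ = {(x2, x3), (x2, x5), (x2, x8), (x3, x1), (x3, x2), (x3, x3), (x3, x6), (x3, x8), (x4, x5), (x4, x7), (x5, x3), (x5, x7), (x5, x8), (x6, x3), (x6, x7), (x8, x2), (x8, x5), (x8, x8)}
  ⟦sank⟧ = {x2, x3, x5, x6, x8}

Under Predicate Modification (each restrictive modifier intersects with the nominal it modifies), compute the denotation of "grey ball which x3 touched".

{x3, x6, x8}

⟦which x3 touched⟧ = {x : ⟨x3, x⟩ ∈ ⟦touched⟧} = {x1, x2, x3, x6, x8}
⟦ball⟧ = {x1, x3, x5, x6, x8}
… ∩ ⟦which x3 touched⟧ = {x1, x3, x5, x6, x8} ∩ {x1, x2, x3, x6, x8} = {x1, x3, x6, x8}
… ∩ ⟦grey⟧ = {x1, x3, x6, x8} ∩ {x3, x5, x6, x7, x8} = {x3, x6, x8}
So ⟦grey ball which x3 touched⟧ = {x3, x6, x8}.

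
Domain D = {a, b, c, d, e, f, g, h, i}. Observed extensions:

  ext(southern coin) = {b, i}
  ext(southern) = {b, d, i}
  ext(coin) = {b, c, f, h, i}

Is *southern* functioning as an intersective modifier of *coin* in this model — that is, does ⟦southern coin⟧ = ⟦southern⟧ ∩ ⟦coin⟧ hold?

⟦southern⟧ ∩ ⟦coin⟧ = {b, d, i} ∩ {b, c, f, h, i} = {b, i}
Observed ⟦southern coin⟧ = {b, i}.
These coincide, so the modifier is intersective here.

yes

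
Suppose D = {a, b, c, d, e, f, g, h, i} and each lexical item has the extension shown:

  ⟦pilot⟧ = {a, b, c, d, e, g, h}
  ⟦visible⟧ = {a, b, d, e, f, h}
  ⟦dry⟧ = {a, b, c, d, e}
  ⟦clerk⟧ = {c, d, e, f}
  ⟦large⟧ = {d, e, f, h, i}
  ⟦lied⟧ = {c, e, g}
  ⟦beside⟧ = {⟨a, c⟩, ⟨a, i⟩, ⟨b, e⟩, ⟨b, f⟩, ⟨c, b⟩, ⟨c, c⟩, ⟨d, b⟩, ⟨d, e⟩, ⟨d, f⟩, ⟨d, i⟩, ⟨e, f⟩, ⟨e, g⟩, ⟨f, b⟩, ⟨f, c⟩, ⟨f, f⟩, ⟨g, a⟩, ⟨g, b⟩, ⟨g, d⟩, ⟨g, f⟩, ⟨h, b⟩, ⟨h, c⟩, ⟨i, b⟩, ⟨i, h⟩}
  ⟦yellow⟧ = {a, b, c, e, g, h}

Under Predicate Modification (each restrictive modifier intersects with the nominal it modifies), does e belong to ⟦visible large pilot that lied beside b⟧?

⟦that lied⟧ = ⟦lied⟧ = {c, e, g}
⟦beside b⟧ = {x : ⟨x, b⟩ ∈ ⟦beside⟧} = {c, d, f, g, h, i}
⟦pilot⟧ = {a, b, c, d, e, g, h}
… ∩ ⟦that lied⟧ = {a, b, c, d, e, g, h} ∩ {c, e, g} = {c, e, g}
… ∩ ⟦beside b⟧ = {c, e, g} ∩ {c, d, f, g, h, i} = {c, g}
… ∩ ⟦visible⟧ = {c, g} ∩ {a, b, d, e, f, h} = ∅
… ∩ ⟦large⟧ = ∅ ∩ {d, e, f, h, i} = ∅
⟦visible large pilot that lied beside b⟧ = ∅; e ∉ this set.

no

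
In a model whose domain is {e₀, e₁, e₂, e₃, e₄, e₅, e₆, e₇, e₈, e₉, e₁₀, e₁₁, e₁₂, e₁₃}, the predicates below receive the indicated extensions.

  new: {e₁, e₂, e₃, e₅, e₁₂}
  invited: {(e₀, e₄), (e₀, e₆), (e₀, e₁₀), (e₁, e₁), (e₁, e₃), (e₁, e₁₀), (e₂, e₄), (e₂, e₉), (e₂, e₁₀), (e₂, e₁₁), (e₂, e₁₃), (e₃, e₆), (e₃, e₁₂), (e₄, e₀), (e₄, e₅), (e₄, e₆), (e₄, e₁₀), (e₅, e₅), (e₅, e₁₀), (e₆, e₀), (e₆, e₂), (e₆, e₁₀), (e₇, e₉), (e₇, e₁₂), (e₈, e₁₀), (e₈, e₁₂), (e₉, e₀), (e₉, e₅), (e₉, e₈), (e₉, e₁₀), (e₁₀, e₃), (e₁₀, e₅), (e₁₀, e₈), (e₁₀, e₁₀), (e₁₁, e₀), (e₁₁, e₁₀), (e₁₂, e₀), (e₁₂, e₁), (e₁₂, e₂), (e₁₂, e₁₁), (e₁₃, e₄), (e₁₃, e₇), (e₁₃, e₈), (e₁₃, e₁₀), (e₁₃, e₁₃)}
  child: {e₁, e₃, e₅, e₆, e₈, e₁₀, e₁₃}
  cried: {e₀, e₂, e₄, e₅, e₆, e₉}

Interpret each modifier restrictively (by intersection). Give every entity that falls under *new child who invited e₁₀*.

⟦who invited e₁₀⟧ = {x : ⟨x, e₁₀⟩ ∈ ⟦invited⟧} = {e₀, e₁, e₂, e₄, e₅, e₆, e₈, e₉, e₁₀, e₁₁, e₁₃}
⟦child⟧ = {e₁, e₃, e₅, e₆, e₈, e₁₀, e₁₃}
… ∩ ⟦who invited e₁₀⟧ = {e₁, e₃, e₅, e₆, e₈, e₁₀, e₁₃} ∩ {e₀, e₁, e₂, e₄, e₅, e₆, e₈, e₉, e₁₀, e₁₁, e₁₃} = {e₁, e₅, e₆, e₈, e₁₀, e₁₃}
… ∩ ⟦new⟧ = {e₁, e₅, e₆, e₈, e₁₀, e₁₃} ∩ {e₁, e₂, e₃, e₅, e₁₂} = {e₁, e₅}
So ⟦new child who invited e₁₀⟧ = {e₁, e₅}.

{e₁, e₅}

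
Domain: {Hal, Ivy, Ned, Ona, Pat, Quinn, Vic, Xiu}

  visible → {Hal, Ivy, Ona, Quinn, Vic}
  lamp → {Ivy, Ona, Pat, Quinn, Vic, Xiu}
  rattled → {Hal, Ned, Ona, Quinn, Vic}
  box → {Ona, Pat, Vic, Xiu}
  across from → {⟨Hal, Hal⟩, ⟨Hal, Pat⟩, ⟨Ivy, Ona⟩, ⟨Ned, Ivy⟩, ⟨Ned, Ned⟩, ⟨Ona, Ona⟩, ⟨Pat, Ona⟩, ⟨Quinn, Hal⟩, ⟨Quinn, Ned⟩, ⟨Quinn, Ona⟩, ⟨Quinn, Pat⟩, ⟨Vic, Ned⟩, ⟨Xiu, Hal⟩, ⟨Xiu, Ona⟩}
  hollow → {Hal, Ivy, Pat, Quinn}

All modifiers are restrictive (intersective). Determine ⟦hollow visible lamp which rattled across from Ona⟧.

⟦which rattled⟧ = ⟦rattled⟧ = {Hal, Ned, Ona, Quinn, Vic}
⟦across from Ona⟧ = {x : ⟨x, Ona⟩ ∈ ⟦across from⟧} = {Ivy, Ona, Pat, Quinn, Xiu}
⟦lamp⟧ = {Ivy, Ona, Pat, Quinn, Vic, Xiu}
… ∩ ⟦which rattled⟧ = {Ivy, Ona, Pat, Quinn, Vic, Xiu} ∩ {Hal, Ned, Ona, Quinn, Vic} = {Ona, Quinn, Vic}
… ∩ ⟦across from Ona⟧ = {Ona, Quinn, Vic} ∩ {Ivy, Ona, Pat, Quinn, Xiu} = {Ona, Quinn}
… ∩ ⟦hollow⟧ = {Ona, Quinn} ∩ {Hal, Ivy, Pat, Quinn} = {Quinn}
… ∩ ⟦visible⟧ = {Quinn} ∩ {Hal, Ivy, Ona, Quinn, Vic} = {Quinn}
So ⟦hollow visible lamp which rattled across from Ona⟧ = {Quinn}.

{Quinn}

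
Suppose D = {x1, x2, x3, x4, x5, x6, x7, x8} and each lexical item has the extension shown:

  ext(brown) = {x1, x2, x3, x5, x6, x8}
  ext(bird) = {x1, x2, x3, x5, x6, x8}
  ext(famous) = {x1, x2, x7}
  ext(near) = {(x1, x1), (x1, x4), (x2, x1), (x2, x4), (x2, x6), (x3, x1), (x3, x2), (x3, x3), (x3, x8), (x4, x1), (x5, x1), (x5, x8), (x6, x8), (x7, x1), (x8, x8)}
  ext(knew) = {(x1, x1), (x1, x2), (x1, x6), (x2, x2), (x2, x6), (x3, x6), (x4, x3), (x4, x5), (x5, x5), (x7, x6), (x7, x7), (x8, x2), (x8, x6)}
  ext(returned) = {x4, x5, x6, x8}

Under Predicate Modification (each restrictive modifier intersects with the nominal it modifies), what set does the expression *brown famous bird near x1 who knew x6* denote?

⟦near x1⟧ = {x : ⟨x, x1⟩ ∈ ⟦near⟧} = {x1, x2, x3, x4, x5, x7}
⟦who knew x6⟧ = {x : ⟨x, x6⟩ ∈ ⟦knew⟧} = {x1, x2, x3, x7, x8}
⟦bird⟧ = {x1, x2, x3, x5, x6, x8}
… ∩ ⟦near x1⟧ = {x1, x2, x3, x5, x6, x8} ∩ {x1, x2, x3, x4, x5, x7} = {x1, x2, x3, x5}
… ∩ ⟦who knew x6⟧ = {x1, x2, x3, x5} ∩ {x1, x2, x3, x7, x8} = {x1, x2, x3}
… ∩ ⟦brown⟧ = {x1, x2, x3} ∩ {x1, x2, x3, x5, x6, x8} = {x1, x2, x3}
… ∩ ⟦famous⟧ = {x1, x2, x3} ∩ {x1, x2, x7} = {x1, x2}
So ⟦brown famous bird near x1 who knew x6⟧ = {x1, x2}.

{x1, x2}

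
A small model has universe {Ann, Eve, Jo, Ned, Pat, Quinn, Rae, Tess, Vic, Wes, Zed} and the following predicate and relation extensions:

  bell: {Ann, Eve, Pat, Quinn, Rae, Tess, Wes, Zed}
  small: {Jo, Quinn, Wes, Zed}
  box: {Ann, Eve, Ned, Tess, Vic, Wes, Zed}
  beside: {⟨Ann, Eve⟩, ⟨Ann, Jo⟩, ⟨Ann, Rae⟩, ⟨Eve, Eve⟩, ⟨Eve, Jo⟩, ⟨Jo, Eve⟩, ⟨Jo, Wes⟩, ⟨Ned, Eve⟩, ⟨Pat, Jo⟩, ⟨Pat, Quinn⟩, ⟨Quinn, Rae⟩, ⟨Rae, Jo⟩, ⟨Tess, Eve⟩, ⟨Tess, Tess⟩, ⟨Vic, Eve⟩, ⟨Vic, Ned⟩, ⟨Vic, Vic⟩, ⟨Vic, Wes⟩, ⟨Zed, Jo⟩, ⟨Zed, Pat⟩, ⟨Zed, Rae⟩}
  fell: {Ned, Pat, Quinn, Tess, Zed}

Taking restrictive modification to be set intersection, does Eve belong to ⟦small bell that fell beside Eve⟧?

⟦that fell⟧ = ⟦fell⟧ = {Ned, Pat, Quinn, Tess, Zed}
⟦beside Eve⟧ = {x : ⟨x, Eve⟩ ∈ ⟦beside⟧} = {Ann, Eve, Jo, Ned, Tess, Vic}
⟦bell⟧ = {Ann, Eve, Pat, Quinn, Rae, Tess, Wes, Zed}
… ∩ ⟦that fell⟧ = {Ann, Eve, Pat, Quinn, Rae, Tess, Wes, Zed} ∩ {Ned, Pat, Quinn, Tess, Zed} = {Pat, Quinn, Tess, Zed}
… ∩ ⟦beside Eve⟧ = {Pat, Quinn, Tess, Zed} ∩ {Ann, Eve, Jo, Ned, Tess, Vic} = {Tess}
… ∩ ⟦small⟧ = {Tess} ∩ {Jo, Quinn, Wes, Zed} = ∅
⟦small bell that fell beside Eve⟧ = ∅; Eve ∉ this set.

no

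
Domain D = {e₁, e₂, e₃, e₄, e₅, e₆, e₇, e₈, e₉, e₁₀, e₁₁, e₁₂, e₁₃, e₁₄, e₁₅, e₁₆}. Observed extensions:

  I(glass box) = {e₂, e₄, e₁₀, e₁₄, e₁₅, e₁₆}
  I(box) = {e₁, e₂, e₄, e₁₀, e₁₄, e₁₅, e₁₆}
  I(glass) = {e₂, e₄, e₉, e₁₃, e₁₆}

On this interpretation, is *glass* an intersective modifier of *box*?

⟦glass⟧ ∩ ⟦box⟧ = {e₂, e₄, e₉, e₁₃, e₁₆} ∩ {e₁, e₂, e₄, e₁₀, e₁₄, e₁₅, e₁₆} = {e₂, e₄, e₁₆}
Observed ⟦glass box⟧ = {e₂, e₄, e₁₀, e₁₄, e₁₅, e₁₆}.
These differ, so the modifier is not intersective in this model.

no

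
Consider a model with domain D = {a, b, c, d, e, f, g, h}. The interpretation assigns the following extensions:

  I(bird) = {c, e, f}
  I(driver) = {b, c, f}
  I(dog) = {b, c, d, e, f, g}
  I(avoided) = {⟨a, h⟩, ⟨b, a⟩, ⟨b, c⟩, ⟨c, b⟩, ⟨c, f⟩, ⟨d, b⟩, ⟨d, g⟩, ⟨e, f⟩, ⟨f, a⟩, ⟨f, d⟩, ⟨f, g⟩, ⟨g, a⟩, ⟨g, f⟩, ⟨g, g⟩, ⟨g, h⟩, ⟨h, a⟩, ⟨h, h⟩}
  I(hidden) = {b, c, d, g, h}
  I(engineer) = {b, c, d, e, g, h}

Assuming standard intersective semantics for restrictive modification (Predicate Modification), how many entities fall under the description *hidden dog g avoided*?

⟦g avoided⟧ = {x : ⟨g, x⟩ ∈ ⟦avoided⟧} = {a, f, g, h}
⟦dog⟧ = {b, c, d, e, f, g}
… ∩ ⟦g avoided⟧ = {b, c, d, e, f, g} ∩ {a, f, g, h} = {f, g}
… ∩ ⟦hidden⟧ = {f, g} ∩ {b, c, d, g, h} = {g}
⟦hidden dog g avoided⟧ = {g}, so the cardinality is 1.

1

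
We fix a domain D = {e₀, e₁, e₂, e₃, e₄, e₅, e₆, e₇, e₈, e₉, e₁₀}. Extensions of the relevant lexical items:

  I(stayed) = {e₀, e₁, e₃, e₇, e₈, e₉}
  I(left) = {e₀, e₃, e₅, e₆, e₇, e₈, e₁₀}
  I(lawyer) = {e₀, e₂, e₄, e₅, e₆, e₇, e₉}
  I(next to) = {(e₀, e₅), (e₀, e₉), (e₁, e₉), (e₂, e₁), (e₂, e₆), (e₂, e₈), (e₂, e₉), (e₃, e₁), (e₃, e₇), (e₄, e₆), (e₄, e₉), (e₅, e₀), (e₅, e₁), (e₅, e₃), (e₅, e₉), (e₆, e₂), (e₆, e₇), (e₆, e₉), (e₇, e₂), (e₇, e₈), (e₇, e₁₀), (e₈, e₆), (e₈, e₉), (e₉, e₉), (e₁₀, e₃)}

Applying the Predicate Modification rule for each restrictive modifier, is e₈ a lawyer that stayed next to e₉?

⟦that stayed⟧ = ⟦stayed⟧ = {e₀, e₁, e₃, e₇, e₈, e₉}
⟦next to e₉⟧ = {x : ⟨x, e₉⟩ ∈ ⟦next to⟧} = {e₀, e₁, e₂, e₄, e₅, e₆, e₈, e₉}
⟦lawyer⟧ = {e₀, e₂, e₄, e₅, e₆, e₇, e₉}
… ∩ ⟦that stayed⟧ = {e₀, e₂, e₄, e₅, e₆, e₇, e₉} ∩ {e₀, e₁, e₃, e₇, e₈, e₉} = {e₀, e₇, e₉}
… ∩ ⟦next to e₉⟧ = {e₀, e₇, e₉} ∩ {e₀, e₁, e₂, e₄, e₅, e₆, e₈, e₉} = {e₀, e₉}
⟦lawyer that stayed next to e₉⟧ = {e₀, e₉}; e₈ ∉ this set.

no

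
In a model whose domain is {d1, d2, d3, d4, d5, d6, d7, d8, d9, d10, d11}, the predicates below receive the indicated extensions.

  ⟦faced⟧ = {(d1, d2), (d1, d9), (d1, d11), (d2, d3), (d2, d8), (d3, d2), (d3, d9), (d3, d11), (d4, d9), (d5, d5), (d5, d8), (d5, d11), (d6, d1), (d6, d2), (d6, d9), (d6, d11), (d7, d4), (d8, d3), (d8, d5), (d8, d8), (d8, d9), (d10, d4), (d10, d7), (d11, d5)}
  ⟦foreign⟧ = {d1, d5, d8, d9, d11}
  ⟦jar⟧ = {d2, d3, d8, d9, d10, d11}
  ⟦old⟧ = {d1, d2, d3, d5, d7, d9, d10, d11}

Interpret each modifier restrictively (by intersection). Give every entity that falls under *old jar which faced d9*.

⟦which faced d9⟧ = {x : ⟨x, d9⟩ ∈ ⟦faced⟧} = {d1, d3, d4, d6, d8}
⟦jar⟧ = {d2, d3, d8, d9, d10, d11}
… ∩ ⟦which faced d9⟧ = {d2, d3, d8, d9, d10, d11} ∩ {d1, d3, d4, d6, d8} = {d3, d8}
… ∩ ⟦old⟧ = {d3, d8} ∩ {d1, d2, d3, d5, d7, d9, d10, d11} = {d3}
So ⟦old jar which faced d9⟧ = {d3}.

{d3}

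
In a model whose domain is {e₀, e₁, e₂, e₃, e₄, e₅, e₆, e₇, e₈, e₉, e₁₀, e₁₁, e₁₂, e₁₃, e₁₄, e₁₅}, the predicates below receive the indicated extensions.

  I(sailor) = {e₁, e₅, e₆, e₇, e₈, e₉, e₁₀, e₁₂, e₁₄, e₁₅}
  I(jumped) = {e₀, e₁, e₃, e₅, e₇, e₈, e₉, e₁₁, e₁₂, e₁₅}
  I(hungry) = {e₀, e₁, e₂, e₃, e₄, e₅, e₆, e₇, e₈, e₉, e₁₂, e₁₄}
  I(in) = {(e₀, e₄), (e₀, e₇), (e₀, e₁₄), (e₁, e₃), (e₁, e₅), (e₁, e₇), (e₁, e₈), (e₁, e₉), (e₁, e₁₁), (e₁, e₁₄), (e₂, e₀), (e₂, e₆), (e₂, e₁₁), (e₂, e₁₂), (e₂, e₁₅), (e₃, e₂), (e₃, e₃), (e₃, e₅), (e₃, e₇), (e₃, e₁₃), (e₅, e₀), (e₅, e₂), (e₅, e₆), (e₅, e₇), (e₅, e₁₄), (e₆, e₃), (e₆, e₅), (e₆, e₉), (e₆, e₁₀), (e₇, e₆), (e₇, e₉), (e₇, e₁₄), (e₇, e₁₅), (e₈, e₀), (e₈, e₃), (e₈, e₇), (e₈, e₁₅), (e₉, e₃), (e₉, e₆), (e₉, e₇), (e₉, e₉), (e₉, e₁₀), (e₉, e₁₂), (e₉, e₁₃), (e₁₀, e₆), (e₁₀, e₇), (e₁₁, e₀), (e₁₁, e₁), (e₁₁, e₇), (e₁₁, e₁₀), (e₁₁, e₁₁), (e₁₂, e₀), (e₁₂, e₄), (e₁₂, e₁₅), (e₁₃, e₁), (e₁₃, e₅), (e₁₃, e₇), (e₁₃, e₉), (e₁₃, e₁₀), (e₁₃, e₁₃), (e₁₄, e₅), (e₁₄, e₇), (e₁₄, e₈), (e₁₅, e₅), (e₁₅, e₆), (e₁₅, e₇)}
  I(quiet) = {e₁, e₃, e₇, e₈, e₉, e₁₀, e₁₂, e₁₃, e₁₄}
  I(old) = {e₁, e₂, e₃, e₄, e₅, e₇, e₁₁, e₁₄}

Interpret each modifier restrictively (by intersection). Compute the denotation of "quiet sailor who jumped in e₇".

⟦who jumped⟧ = ⟦jumped⟧ = {e₀, e₁, e₃, e₅, e₇, e₈, e₉, e₁₁, e₁₂, e₁₅}
⟦in e₇⟧ = {x : ⟨x, e₇⟩ ∈ ⟦in⟧} = {e₀, e₁, e₃, e₅, e₈, e₉, e₁₀, e₁₁, e₁₃, e₁₄, e₁₅}
⟦sailor⟧ = {e₁, e₅, e₆, e₇, e₈, e₉, e₁₀, e₁₂, e₁₄, e₁₅}
… ∩ ⟦who jumped⟧ = {e₁, e₅, e₆, e₇, e₈, e₉, e₁₀, e₁₂, e₁₄, e₁₅} ∩ {e₀, e₁, e₃, e₅, e₇, e₈, e₉, e₁₁, e₁₂, e₁₅} = {e₁, e₅, e₇, e₈, e₉, e₁₂, e₁₅}
… ∩ ⟦in e₇⟧ = {e₁, e₅, e₇, e₈, e₉, e₁₂, e₁₅} ∩ {e₀, e₁, e₃, e₅, e₈, e₉, e₁₀, e₁₁, e₁₃, e₁₄, e₁₅} = {e₁, e₅, e₈, e₉, e₁₅}
… ∩ ⟦quiet⟧ = {e₁, e₅, e₈, e₉, e₁₅} ∩ {e₁, e₃, e₇, e₈, e₉, e₁₀, e₁₂, e₁₃, e₁₄} = {e₁, e₈, e₉}
So ⟦quiet sailor who jumped in e₇⟧ = {e₁, e₈, e₉}.

{e₁, e₈, e₉}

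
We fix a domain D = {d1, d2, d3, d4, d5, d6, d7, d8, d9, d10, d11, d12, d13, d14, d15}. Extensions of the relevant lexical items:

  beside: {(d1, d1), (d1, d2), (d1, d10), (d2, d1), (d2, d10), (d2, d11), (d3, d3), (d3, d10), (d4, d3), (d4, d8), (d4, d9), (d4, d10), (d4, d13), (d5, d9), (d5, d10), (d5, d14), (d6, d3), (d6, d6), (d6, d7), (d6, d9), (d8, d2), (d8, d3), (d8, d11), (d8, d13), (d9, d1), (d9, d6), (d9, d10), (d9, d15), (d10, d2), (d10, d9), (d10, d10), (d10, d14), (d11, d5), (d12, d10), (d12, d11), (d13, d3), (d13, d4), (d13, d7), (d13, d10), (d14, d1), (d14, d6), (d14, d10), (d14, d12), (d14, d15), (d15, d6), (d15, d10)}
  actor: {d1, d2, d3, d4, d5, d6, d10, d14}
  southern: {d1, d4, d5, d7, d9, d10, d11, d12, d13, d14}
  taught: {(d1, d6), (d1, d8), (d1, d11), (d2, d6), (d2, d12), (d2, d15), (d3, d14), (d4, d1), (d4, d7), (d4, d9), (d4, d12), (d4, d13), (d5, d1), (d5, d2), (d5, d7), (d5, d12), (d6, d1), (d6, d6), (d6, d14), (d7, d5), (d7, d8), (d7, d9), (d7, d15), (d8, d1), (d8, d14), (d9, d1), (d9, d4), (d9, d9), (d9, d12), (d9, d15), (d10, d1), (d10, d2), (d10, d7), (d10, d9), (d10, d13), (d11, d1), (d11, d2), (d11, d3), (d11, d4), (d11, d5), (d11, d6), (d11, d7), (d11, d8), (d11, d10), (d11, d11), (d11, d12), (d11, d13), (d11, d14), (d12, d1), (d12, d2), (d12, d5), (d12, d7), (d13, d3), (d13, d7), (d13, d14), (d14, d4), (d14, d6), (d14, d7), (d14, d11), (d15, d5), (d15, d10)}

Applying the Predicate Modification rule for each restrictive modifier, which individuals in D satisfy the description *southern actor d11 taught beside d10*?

⟦d11 taught⟧ = {x : ⟨d11, x⟩ ∈ ⟦taught⟧} = {d1, d2, d3, d4, d5, d6, d7, d8, d10, d11, d12, d13, d14}
⟦beside d10⟧ = {x : ⟨x, d10⟩ ∈ ⟦beside⟧} = {d1, d2, d3, d4, d5, d9, d10, d12, d13, d14, d15}
⟦actor⟧ = {d1, d2, d3, d4, d5, d6, d10, d14}
… ∩ ⟦d11 taught⟧ = {d1, d2, d3, d4, d5, d6, d10, d14} ∩ {d1, d2, d3, d4, d5, d6, d7, d8, d10, d11, d12, d13, d14} = {d1, d2, d3, d4, d5, d6, d10, d14}
… ∩ ⟦beside d10⟧ = {d1, d2, d3, d4, d5, d6, d10, d14} ∩ {d1, d2, d3, d4, d5, d9, d10, d12, d13, d14, d15} = {d1, d2, d3, d4, d5, d10, d14}
… ∩ ⟦southern⟧ = {d1, d2, d3, d4, d5, d10, d14} ∩ {d1, d4, d5, d7, d9, d10, d11, d12, d13, d14} = {d1, d4, d5, d10, d14}
So ⟦southern actor d11 taught beside d10⟧ = {d1, d4, d5, d10, d14}.

{d1, d4, d5, d10, d14}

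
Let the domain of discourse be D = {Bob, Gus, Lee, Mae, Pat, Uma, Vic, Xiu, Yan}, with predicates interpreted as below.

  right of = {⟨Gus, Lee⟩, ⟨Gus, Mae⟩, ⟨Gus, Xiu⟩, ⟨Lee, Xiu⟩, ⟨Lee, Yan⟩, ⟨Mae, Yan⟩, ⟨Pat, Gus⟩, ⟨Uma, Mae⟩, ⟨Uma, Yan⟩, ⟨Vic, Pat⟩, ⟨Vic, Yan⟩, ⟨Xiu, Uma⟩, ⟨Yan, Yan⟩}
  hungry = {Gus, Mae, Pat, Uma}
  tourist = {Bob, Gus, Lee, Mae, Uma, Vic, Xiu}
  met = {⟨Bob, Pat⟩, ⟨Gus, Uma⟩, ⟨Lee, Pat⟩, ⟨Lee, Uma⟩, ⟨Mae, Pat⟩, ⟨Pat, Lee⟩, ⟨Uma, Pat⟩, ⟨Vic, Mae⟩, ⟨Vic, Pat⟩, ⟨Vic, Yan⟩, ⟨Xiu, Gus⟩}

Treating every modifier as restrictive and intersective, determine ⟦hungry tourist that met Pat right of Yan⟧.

{Mae, Uma}

⟦that met Pat⟧ = {x : ⟨x, Pat⟩ ∈ ⟦met⟧} = {Bob, Lee, Mae, Uma, Vic}
⟦right of Yan⟧ = {x : ⟨x, Yan⟩ ∈ ⟦right of⟧} = {Lee, Mae, Uma, Vic, Yan}
⟦tourist⟧ = {Bob, Gus, Lee, Mae, Uma, Vic, Xiu}
… ∩ ⟦that met Pat⟧ = {Bob, Gus, Lee, Mae, Uma, Vic, Xiu} ∩ {Bob, Lee, Mae, Uma, Vic} = {Bob, Lee, Mae, Uma, Vic}
… ∩ ⟦right of Yan⟧ = {Bob, Lee, Mae, Uma, Vic} ∩ {Lee, Mae, Uma, Vic, Yan} = {Lee, Mae, Uma, Vic}
… ∩ ⟦hungry⟧ = {Lee, Mae, Uma, Vic} ∩ {Gus, Mae, Pat, Uma} = {Mae, Uma}
So ⟦hungry tourist that met Pat right of Yan⟧ = {Mae, Uma}.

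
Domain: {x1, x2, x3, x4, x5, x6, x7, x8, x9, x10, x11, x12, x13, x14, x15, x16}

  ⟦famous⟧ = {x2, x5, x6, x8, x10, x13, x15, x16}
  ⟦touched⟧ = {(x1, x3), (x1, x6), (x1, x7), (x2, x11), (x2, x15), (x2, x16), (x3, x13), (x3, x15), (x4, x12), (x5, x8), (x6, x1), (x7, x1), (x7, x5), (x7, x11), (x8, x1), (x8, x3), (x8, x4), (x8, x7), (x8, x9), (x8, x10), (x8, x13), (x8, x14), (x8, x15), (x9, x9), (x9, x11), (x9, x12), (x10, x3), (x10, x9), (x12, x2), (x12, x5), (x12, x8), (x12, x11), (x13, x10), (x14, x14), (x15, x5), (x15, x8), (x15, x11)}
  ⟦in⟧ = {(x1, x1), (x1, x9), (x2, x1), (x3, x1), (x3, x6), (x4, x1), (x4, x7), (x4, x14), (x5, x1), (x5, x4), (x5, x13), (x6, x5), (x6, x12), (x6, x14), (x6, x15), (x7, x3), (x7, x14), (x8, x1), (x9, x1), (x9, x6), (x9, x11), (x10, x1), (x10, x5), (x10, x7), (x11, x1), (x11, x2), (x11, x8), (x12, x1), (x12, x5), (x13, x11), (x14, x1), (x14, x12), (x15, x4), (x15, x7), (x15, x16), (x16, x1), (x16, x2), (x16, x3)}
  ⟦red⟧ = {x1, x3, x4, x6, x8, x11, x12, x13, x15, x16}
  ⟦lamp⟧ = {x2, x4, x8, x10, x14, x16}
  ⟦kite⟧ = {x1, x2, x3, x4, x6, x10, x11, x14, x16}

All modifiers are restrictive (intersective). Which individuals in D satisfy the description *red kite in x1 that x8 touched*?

{x1, x3, x4}

⟦in x1⟧ = {x : ⟨x, x1⟩ ∈ ⟦in⟧} = {x1, x2, x3, x4, x5, x8, x9, x10, x11, x12, x14, x16}
⟦that x8 touched⟧ = {x : ⟨x8, x⟩ ∈ ⟦touched⟧} = {x1, x3, x4, x7, x9, x10, x13, x14, x15}
⟦kite⟧ = {x1, x2, x3, x4, x6, x10, x11, x14, x16}
… ∩ ⟦in x1⟧ = {x1, x2, x3, x4, x6, x10, x11, x14, x16} ∩ {x1, x2, x3, x4, x5, x8, x9, x10, x11, x12, x14, x16} = {x1, x2, x3, x4, x10, x11, x14, x16}
… ∩ ⟦that x8 touched⟧ = {x1, x2, x3, x4, x10, x11, x14, x16} ∩ {x1, x3, x4, x7, x9, x10, x13, x14, x15} = {x1, x3, x4, x10, x14}
… ∩ ⟦red⟧ = {x1, x3, x4, x10, x14} ∩ {x1, x3, x4, x6, x8, x11, x12, x13, x15, x16} = {x1, x3, x4}
So ⟦red kite in x1 that x8 touched⟧ = {x1, x3, x4}.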